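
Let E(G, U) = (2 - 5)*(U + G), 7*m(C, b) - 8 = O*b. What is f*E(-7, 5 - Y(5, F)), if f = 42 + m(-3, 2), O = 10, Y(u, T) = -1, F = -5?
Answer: 138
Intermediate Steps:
m(C, b) = 8/7 + 10*b/7 (m(C, b) = 8/7 + (10*b)/7 = 8/7 + 10*b/7)
E(G, U) = -3*G - 3*U (E(G, U) = -3*(G + U) = -3*G - 3*U)
f = 46 (f = 42 + (8/7 + (10/7)*2) = 42 + (8/7 + 20/7) = 42 + 4 = 46)
f*E(-7, 5 - Y(5, F)) = 46*(-3*(-7) - 3*(5 - 1*(-1))) = 46*(21 - 3*(5 + 1)) = 46*(21 - 3*6) = 46*(21 - 18) = 46*3 = 138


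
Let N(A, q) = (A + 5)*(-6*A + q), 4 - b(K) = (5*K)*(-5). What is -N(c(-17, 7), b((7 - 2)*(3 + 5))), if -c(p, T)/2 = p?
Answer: -31200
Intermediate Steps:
c(p, T) = -2*p
b(K) = 4 + 25*K (b(K) = 4 - 5*K*(-5) = 4 - (-25)*K = 4 + 25*K)
N(A, q) = (5 + A)*(q - 6*A)
-N(c(-17, 7), b((7 - 2)*(3 + 5))) = -(-(-60)*(-17) - 6*(-2*(-17))² + 5*(4 + 25*((7 - 2)*(3 + 5))) + (-2*(-17))*(4 + 25*((7 - 2)*(3 + 5)))) = -(-30*34 - 6*34² + 5*(4 + 25*(5*8)) + 34*(4 + 25*(5*8))) = -(-1020 - 6*1156 + 5*(4 + 25*40) + 34*(4 + 25*40)) = -(-1020 - 6936 + 5*(4 + 1000) + 34*(4 + 1000)) = -(-1020 - 6936 + 5*1004 + 34*1004) = -(-1020 - 6936 + 5020 + 34136) = -1*31200 = -31200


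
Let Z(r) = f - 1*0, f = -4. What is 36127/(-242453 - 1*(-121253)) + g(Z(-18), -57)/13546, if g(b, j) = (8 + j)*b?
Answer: -232810571/820887600 ≈ -0.28361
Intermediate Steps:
Z(r) = -4 (Z(r) = -4 - 1*0 = -4 + 0 = -4)
g(b, j) = b*(8 + j)
36127/(-242453 - 1*(-121253)) + g(Z(-18), -57)/13546 = 36127/(-242453 - 1*(-121253)) - 4*(8 - 57)/13546 = 36127/(-242453 + 121253) - 4*(-49)*(1/13546) = 36127/(-121200) + 196*(1/13546) = 36127*(-1/121200) + 98/6773 = -36127/121200 + 98/6773 = -232810571/820887600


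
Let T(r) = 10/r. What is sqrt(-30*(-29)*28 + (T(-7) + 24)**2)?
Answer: 2*sqrt(304651)/7 ≈ 157.70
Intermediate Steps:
sqrt(-30*(-29)*28 + (T(-7) + 24)**2) = sqrt(-30*(-29)*28 + (10/(-7) + 24)**2) = sqrt(870*28 + (10*(-1/7) + 24)**2) = sqrt(24360 + (-10/7 + 24)**2) = sqrt(24360 + (158/7)**2) = sqrt(24360 + 24964/49) = sqrt(1218604/49) = 2*sqrt(304651)/7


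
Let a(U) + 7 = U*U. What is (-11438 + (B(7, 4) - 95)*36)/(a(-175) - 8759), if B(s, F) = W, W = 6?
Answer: -14642/21859 ≈ -0.66984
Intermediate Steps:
B(s, F) = 6
a(U) = -7 + U² (a(U) = -7 + U*U = -7 + U²)
(-11438 + (B(7, 4) - 95)*36)/(a(-175) - 8759) = (-11438 + (6 - 95)*36)/((-7 + (-175)²) - 8759) = (-11438 - 89*36)/((-7 + 30625) - 8759) = (-11438 - 3204)/(30618 - 8759) = -14642/21859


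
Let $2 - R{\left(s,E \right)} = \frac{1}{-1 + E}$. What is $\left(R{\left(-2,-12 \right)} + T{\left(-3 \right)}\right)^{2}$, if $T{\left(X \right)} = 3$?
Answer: $\frac{4356}{169} \approx 25.775$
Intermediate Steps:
$R{\left(s,E \right)} = 2 - \frac{1}{-1 + E}$
$\left(R{\left(-2,-12 \right)} + T{\left(-3 \right)}\right)^{2} = \left(\frac{-3 + 2 \left(-12\right)}{-1 - 12} + 3\right)^{2} = \left(\frac{-3 - 24}{-13} + 3\right)^{2} = \left(\left(- \frac{1}{13}\right) \left(-27\right) + 3\right)^{2} = \left(\frac{27}{13} + 3\right)^{2} = \left(\frac{66}{13}\right)^{2} = \frac{4356}{169}$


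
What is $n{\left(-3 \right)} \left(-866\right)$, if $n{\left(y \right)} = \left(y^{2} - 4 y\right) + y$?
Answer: $-15588$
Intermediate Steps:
$n{\left(y \right)} = y^{2} - 3 y$
$n{\left(-3 \right)} \left(-866\right) = - 3 \left(-3 - 3\right) \left(-866\right) = \left(-3\right) \left(-6\right) \left(-866\right) = 18 \left(-866\right) = -15588$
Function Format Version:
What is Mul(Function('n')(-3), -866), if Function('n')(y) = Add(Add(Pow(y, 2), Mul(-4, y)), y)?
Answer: -15588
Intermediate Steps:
Function('n')(y) = Add(Pow(y, 2), Mul(-3, y))
Mul(Function('n')(-3), -866) = Mul(Mul(-3, Add(-3, -3)), -866) = Mul(Mul(-3, -6), -866) = Mul(18, -866) = -15588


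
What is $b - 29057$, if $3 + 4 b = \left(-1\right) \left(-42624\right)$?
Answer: $- \frac{73607}{4} \approx -18402.0$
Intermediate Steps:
$b = \frac{42621}{4}$ ($b = - \frac{3}{4} + \frac{\left(-1\right) \left(-42624\right)}{4} = - \frac{3}{4} + \frac{1}{4} \cdot 42624 = - \frac{3}{4} + 10656 = \frac{42621}{4} \approx 10655.0$)
$b - 29057 = \frac{42621}{4} - 29057 = - \frac{73607}{4}$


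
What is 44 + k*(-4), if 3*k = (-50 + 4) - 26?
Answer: 140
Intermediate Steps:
k = -24 (k = ((-50 + 4) - 26)/3 = (-46 - 26)/3 = (⅓)*(-72) = -24)
44 + k*(-4) = 44 - 24*(-4) = 44 + 96 = 140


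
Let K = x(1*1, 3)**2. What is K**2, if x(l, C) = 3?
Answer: 81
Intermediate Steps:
K = 9 (K = 3**2 = 9)
K**2 = 9**2 = 81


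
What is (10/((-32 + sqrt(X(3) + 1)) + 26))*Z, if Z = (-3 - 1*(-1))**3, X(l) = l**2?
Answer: 240/13 + 40*sqrt(10)/13 ≈ 28.192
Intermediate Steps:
Z = -8 (Z = (-3 + 1)**3 = (-2)**3 = -8)
(10/((-32 + sqrt(X(3) + 1)) + 26))*Z = (10/((-32 + sqrt(3**2 + 1)) + 26))*(-8) = (10/((-32 + sqrt(9 + 1)) + 26))*(-8) = (10/((-32 + sqrt(10)) + 26))*(-8) = (10/(-6 + sqrt(10)))*(-8) = -80/(-6 + sqrt(10))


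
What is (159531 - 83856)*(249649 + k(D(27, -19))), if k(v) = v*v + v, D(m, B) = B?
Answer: 18918068925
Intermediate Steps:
k(v) = v + v**2 (k(v) = v**2 + v = v + v**2)
(159531 - 83856)*(249649 + k(D(27, -19))) = (159531 - 83856)*(249649 - 19*(1 - 19)) = 75675*(249649 - 19*(-18)) = 75675*(249649 + 342) = 75675*249991 = 18918068925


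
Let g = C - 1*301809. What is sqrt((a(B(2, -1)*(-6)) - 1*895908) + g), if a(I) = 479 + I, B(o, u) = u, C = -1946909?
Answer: 3*I*sqrt(349349) ≈ 1773.2*I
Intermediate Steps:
g = -2248718 (g = -1946909 - 1*301809 = -1946909 - 301809 = -2248718)
sqrt((a(B(2, -1)*(-6)) - 1*895908) + g) = sqrt(((479 - 1*(-6)) - 1*895908) - 2248718) = sqrt(((479 + 6) - 895908) - 2248718) = sqrt((485 - 895908) - 2248718) = sqrt(-895423 - 2248718) = sqrt(-3144141) = 3*I*sqrt(349349)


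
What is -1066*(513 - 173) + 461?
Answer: -361979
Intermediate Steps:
-1066*(513 - 173) + 461 = -1066*340 + 461 = -362440 + 461 = -361979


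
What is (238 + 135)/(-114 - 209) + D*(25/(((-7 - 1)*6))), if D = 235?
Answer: -1915529/15504 ≈ -123.55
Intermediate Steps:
(238 + 135)/(-114 - 209) + D*(25/(((-7 - 1)*6))) = (238 + 135)/(-114 - 209) + 235*(25/(((-7 - 1)*6))) = 373/(-323) + 235*(25/((-8*6))) = 373*(-1/323) + 235*(25/(-48)) = -373/323 + 235*(25*(-1/48)) = -373/323 + 235*(-25/48) = -373/323 - 5875/48 = -1915529/15504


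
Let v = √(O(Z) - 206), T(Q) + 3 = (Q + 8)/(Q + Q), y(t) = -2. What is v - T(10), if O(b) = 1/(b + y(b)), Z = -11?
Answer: 21/10 + I*√34827/13 ≈ 2.1 + 14.355*I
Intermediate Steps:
O(b) = 1/(-2 + b) (O(b) = 1/(b - 2) = 1/(-2 + b))
T(Q) = -3 + (8 + Q)/(2*Q) (T(Q) = -3 + (Q + 8)/(Q + Q) = -3 + (8 + Q)/((2*Q)) = -3 + (8 + Q)*(1/(2*Q)) = -3 + (8 + Q)/(2*Q))
v = I*√34827/13 (v = √(1/(-2 - 11) - 206) = √(1/(-13) - 206) = √(-1/13 - 206) = √(-2679/13) = I*√34827/13 ≈ 14.355*I)
v - T(10) = I*√34827/13 - (-5/2 + 4/10) = I*√34827/13 - (-5/2 + 4*(⅒)) = I*√34827/13 - (-5/2 + ⅖) = I*√34827/13 - 1*(-21/10) = I*√34827/13 + 21/10 = 21/10 + I*√34827/13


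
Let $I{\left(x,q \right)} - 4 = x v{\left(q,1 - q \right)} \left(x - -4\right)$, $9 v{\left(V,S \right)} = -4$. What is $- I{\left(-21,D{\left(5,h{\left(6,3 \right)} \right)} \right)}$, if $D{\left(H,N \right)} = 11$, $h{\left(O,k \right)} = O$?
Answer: $\frac{464}{3} \approx 154.67$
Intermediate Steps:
$v{\left(V,S \right)} = - \frac{4}{9}$ ($v{\left(V,S \right)} = \frac{1}{9} \left(-4\right) = - \frac{4}{9}$)
$I{\left(x,q \right)} = 4 - \frac{4 x \left(4 + x\right)}{9}$ ($I{\left(x,q \right)} = 4 + x \left(- \frac{4}{9}\right) \left(x - -4\right) = 4 + - \frac{4 x}{9} \left(x + 4\right) = 4 + - \frac{4 x}{9} \left(4 + x\right) = 4 - \frac{4 x \left(4 + x\right)}{9}$)
$- I{\left(-21,D{\left(5,h{\left(6,3 \right)} \right)} \right)} = - (4 - - \frac{112}{3} - \frac{4 \left(-21\right)^{2}}{9}) = - (4 + \frac{112}{3} - 196) = \left(-1\right) \left(- \frac{464}{3}\right) = \frac{464}{3}$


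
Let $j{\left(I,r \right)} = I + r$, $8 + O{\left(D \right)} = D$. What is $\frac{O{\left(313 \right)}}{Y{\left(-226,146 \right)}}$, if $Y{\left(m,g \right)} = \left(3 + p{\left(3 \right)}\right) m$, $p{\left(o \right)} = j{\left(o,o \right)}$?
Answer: $- \frac{305}{2034} \approx -0.14995$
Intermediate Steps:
$O{\left(D \right)} = -8 + D$
$p{\left(o \right)} = 2 o$ ($p{\left(o \right)} = o + o = 2 o$)
$Y{\left(m,g \right)} = 9 m$ ($Y{\left(m,g \right)} = \left(3 + 2 \cdot 3\right) m = \left(3 + 6\right) m = 9 m$)
$\frac{O{\left(313 \right)}}{Y{\left(-226,146 \right)}} = \frac{-8 + 313}{9 \left(-226\right)} = \frac{305}{-2034} = 305 \left(- \frac{1}{2034}\right) = - \frac{305}{2034}$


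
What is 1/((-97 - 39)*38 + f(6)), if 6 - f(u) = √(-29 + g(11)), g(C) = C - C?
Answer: I/(√29 - 5162*I) ≈ -0.00019372 + 2.021e-7*I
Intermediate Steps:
g(C) = 0
f(u) = 6 - I*√29 (f(u) = 6 - √(-29 + 0) = 6 - √(-29) = 6 - I*√29)
1/((-97 - 39)*38 + f(6)) = 1/((-97 - 39)*38 + (6 - I*√29)) = 1/(-136*38 + (6 - I*√29)) = 1/(-5168 + (6 - I*√29)) = 1/(-5162 - I*√29)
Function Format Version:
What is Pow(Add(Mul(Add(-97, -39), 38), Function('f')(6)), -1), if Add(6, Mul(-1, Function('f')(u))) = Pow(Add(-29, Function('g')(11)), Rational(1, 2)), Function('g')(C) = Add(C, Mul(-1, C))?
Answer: Mul(I, Pow(Add(Pow(29, Rational(1, 2)), Mul(-5162, I)), -1)) ≈ Add(-0.00019372, Mul(2.0210e-7, I))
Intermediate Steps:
Function('g')(C) = 0
Function('f')(u) = Add(6, Mul(-1, I, Pow(29, Rational(1, 2)))) (Function('f')(u) = Add(6, Mul(-1, Pow(Add(-29, 0), Rational(1, 2)))) = Add(6, Mul(-1, Pow(-29, Rational(1, 2)))) = Add(6, Mul(-1, Mul(I, Pow(29, Rational(1, 2))))) = Add(6, Mul(-1, I, Pow(29, Rational(1, 2)))))
Pow(Add(Mul(Add(-97, -39), 38), Function('f')(6)), -1) = Pow(Add(Mul(Add(-97, -39), 38), Add(6, Mul(-1, I, Pow(29, Rational(1, 2))))), -1) = Pow(Add(Mul(-136, 38), Add(6, Mul(-1, I, Pow(29, Rational(1, 2))))), -1) = Pow(Add(-5168, Add(6, Mul(-1, I, Pow(29, Rational(1, 2))))), -1) = Pow(Add(-5162, Mul(-1, I, Pow(29, Rational(1, 2)))), -1)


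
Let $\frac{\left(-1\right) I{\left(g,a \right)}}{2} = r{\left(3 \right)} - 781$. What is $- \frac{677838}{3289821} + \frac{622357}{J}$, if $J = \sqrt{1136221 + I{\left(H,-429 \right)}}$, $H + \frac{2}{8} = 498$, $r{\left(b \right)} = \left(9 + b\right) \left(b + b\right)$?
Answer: $- \frac{225946}{1096607} + \frac{622357 \sqrt{831}}{30747} \approx 583.29$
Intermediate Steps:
$r{\left(b \right)} = 2 b \left(9 + b\right)$ ($r{\left(b \right)} = \left(9 + b\right) 2 b = 2 b \left(9 + b\right)$)
$H = \frac{1991}{4}$ ($H = - \frac{1}{4} + 498 = \frac{1991}{4} \approx 497.75$)
$I{\left(g,a \right)} = 1418$ ($I{\left(g,a \right)} = - 2 \left(2 \cdot 3 \left(9 + 3\right) - 781\right) = - 2 \left(2 \cdot 3 \cdot 12 - 781\right) = - 2 \left(72 - 781\right) = \left(-2\right) \left(-709\right) = 1418$)
$J = 37 \sqrt{831}$ ($J = \sqrt{1136221 + 1418} = \sqrt{1137639} = 37 \sqrt{831} \approx 1066.6$)
$- \frac{677838}{3289821} + \frac{622357}{J} = - \frac{677838}{3289821} + \frac{622357}{37 \sqrt{831}} = \left(-677838\right) \frac{1}{3289821} + 622357 \frac{\sqrt{831}}{30747} = - \frac{225946}{1096607} + \frac{622357 \sqrt{831}}{30747}$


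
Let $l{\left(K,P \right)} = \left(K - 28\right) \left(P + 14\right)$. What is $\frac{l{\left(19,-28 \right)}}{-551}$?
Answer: $- \frac{126}{551} \approx -0.22868$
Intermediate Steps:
$l{\left(K,P \right)} = \left(-28 + K\right) \left(14 + P\right)$
$\frac{l{\left(19,-28 \right)}}{-551} = \frac{-392 - -784 + 14 \cdot 19 + 19 \left(-28\right)}{-551} = \left(-392 + 784 + 266 - 532\right) \left(- \frac{1}{551}\right) = 126 \left(- \frac{1}{551}\right) = - \frac{126}{551}$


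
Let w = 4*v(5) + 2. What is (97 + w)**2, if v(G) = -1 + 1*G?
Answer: 13225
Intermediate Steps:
v(G) = -1 + G
w = 18 (w = 4*(-1 + 5) + 2 = 4*4 + 2 = 16 + 2 = 18)
(97 + w)**2 = (97 + 18)**2 = 115**2 = 13225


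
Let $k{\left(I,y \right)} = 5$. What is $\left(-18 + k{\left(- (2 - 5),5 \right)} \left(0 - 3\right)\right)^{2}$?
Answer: $1089$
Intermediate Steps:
$\left(-18 + k{\left(- (2 - 5),5 \right)} \left(0 - 3\right)\right)^{2} = \left(-18 + 5 \left(0 - 3\right)\right)^{2} = \left(-18 + 5 \left(-3\right)\right)^{2} = \left(-18 - 15\right)^{2} = \left(-33\right)^{2} = 1089$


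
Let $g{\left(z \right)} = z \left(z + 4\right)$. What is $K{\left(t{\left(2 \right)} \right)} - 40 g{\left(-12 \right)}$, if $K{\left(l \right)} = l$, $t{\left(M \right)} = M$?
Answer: $-3838$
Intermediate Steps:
$g{\left(z \right)} = z \left(4 + z\right)$
$K{\left(t{\left(2 \right)} \right)} - 40 g{\left(-12 \right)} = 2 - 40 \left(- 12 \left(4 - 12\right)\right) = 2 - 40 \left(\left(-12\right) \left(-8\right)\right) = 2 - 3840 = -3838$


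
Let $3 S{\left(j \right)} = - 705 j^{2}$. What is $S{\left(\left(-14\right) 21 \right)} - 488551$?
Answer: $-20801011$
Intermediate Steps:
$S{\left(j \right)} = - 235 j^{2}$ ($S{\left(j \right)} = \frac{\left(-705\right) j^{2}}{3} = - 235 j^{2}$)
$S{\left(\left(-14\right) 21 \right)} - 488551 = - 235 \left(\left(-14\right) 21\right)^{2} - 488551 = - 235 \left(-294\right)^{2} - 488551 = \left(-235\right) 86436 - 488551 = -20312460 - 488551 = -20801011$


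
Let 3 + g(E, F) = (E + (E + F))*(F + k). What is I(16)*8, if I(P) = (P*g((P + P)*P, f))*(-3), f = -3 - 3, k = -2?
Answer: 3128448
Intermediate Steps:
f = -6
g(E, F) = -3 + (-2 + F)*(F + 2*E) (g(E, F) = -3 + (E + (E + F))*(F - 2) = -3 + (F + 2*E)*(-2 + F) = -3 + (-2 + F)*(F + 2*E))
I(P) = -3*P*(45 - 32*P²) (I(P) = (P*(-3 + (-6)² - 4*(P + P)*P - 2*(-6) + 2*((P + P)*P)*(-6)))*(-3) = (P*(-3 + 36 - 4*2*P*P + 12 + 2*((2*P)*P)*(-6)))*(-3) = (P*(-3 + 36 - 8*P² + 12 + 2*(2*P²)*(-6)))*(-3) = (P*(-3 + 36 - 8*P² + 12 - 24*P²))*(-3) = (P*(45 - 32*P²))*(-3) = -3*P*(45 - 32*P²))
I(16)*8 = (-135*16 + 96*16³)*8 = (-2160 + 96*4096)*8 = (-2160 + 393216)*8 = 391056*8 = 3128448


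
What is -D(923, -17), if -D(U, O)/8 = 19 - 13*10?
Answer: -888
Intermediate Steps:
D(U, O) = 888 (D(U, O) = -8*(19 - 13*10) = -8*(19 - 130) = -8*(-111) = 888)
-D(923, -17) = -1*888 = -888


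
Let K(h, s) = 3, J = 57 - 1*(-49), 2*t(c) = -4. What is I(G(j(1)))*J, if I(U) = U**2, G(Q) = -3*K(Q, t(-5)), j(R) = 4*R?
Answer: 8586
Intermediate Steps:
t(c) = -2 (t(c) = (1/2)*(-4) = -2)
J = 106 (J = 57 + 49 = 106)
G(Q) = -9 (G(Q) = -3*3 = -9)
I(G(j(1)))*J = (-9)**2*106 = 81*106 = 8586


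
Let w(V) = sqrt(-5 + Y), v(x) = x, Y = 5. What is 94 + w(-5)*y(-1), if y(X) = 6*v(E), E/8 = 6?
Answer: 94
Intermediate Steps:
E = 48 (E = 8*6 = 48)
w(V) = 0 (w(V) = sqrt(-5 + 5) = sqrt(0) = 0)
y(X) = 288 (y(X) = 6*48 = 288)
94 + w(-5)*y(-1) = 94 + 0*288 = 94 + 0 = 94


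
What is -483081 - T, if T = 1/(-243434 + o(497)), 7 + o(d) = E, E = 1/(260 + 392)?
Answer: -76676322078359/158723531 ≈ -4.8308e+5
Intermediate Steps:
E = 1/652 ≈ 0.0015337
o(d) = -4563/652 (o(d) = -7 + 1/652 = -4563/652)
T = -652/158723531 (T = 1/(-243434 - 4563/652) = 1/(-158723531/652) = -652/158723531 ≈ -4.1078e-6)
-483081 - T = -483081 - 1*(-652/158723531) = -483081 + 652/158723531 = -76676322078359/158723531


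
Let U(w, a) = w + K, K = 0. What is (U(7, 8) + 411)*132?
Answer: 55176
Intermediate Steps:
U(w, a) = w (U(w, a) = w + 0 = w)
(U(7, 8) + 411)*132 = (7 + 411)*132 = 418*132 = 55176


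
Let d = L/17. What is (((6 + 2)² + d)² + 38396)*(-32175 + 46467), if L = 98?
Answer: 178693447680/289 ≈ 6.1832e+8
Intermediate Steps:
d = 98/17 ≈ 5.7647
(((6 + 2)² + d)² + 38396)*(-32175 + 46467) = (((6 + 2)² + 98/17)² + 38396)*(-32175 + 46467) = ((8² + 98/17)² + 38396)*14292 = ((64 + 98/17)² + 38396)*14292 = ((1186/17)² + 38396)*14292 = (1406596/289 + 38396)*14292 = (12503040/289)*14292 = 178693447680/289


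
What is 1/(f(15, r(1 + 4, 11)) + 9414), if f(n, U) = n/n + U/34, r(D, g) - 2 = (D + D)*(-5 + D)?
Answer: 17/160056 ≈ 0.00010621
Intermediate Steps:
r(D, g) = 2 + 2*D*(-5 + D) (r(D, g) = 2 + (D + D)*(-5 + D) = 2 + (2*D)*(-5 + D) = 2 + 2*D*(-5 + D))
f(n, U) = 1 + U/34 (f(n, U) = 1 + U*(1/34) = 1 + U/34)
1/(f(15, r(1 + 4, 11)) + 9414) = 1/((1 + (2 - 10*(1 + 4) + 2*(1 + 4)²)/34) + 9414) = 1/((1 + (2 - 10*5 + 2*5²)/34) + 9414) = 1/((1 + (2 - 50 + 2*25)/34) + 9414) = 1/((1 + (2 - 50 + 50)/34) + 9414) = 1/((1 + (1/34)*2) + 9414) = 1/((1 + 1/17) + 9414) = 1/(18/17 + 9414) = 1/(160056/17) = 17/160056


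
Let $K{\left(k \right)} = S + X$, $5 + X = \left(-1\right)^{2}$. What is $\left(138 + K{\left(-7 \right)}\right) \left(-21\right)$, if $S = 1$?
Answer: $-2835$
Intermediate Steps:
$X = -4$ ($X = -5 + \left(-1\right)^{2} = -5 + 1 = -4$)
$K{\left(k \right)} = -3$ ($K{\left(k \right)} = 1 - 4 = -3$)
$\left(138 + K{\left(-7 \right)}\right) \left(-21\right) = \left(138 - 3\right) \left(-21\right) = 135 \left(-21\right) = -2835$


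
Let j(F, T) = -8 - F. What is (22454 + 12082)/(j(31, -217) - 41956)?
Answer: -34536/41995 ≈ -0.82238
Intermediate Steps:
(22454 + 12082)/(j(31, -217) - 41956) = (22454 + 12082)/((-8 - 1*31) - 41956) = 34536/((-8 - 31) - 41956) = 34536/(-39 - 41956) = 34536/(-41995) = 34536*(-1/41995) = -34536/41995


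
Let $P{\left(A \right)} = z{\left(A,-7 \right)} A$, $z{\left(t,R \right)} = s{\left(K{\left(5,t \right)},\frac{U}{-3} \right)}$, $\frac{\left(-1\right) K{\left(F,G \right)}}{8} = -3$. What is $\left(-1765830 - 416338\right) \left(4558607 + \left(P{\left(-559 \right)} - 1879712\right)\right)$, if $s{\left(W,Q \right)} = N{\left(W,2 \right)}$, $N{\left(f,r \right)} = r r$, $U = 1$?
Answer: $-5840919616712$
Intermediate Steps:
$K{\left(F,G \right)} = 24$ ($K{\left(F,G \right)} = \left(-8\right) \left(-3\right) = 24$)
$N{\left(f,r \right)} = r^{2}$
$s{\left(W,Q \right)} = 4$ ($s{\left(W,Q \right)} = 2^{2} = 4$)
$z{\left(t,R \right)} = 4$
$P{\left(A \right)} = 4 A$
$\left(-1765830 - 416338\right) \left(4558607 + \left(P{\left(-559 \right)} - 1879712\right)\right) = \left(-1765830 - 416338\right) \left(4558607 + \left(4 \left(-559\right) - 1879712\right)\right) = - 2182168 \left(4558607 - 1881948\right) = \left(-2182168\right) 2676659 = -5840919616712$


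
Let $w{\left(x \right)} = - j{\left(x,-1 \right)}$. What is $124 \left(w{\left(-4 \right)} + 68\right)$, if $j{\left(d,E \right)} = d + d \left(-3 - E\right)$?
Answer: $7936$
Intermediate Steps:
$w{\left(x \right)} = x$ ($w{\left(x \right)} = - \left(-1\right) x \left(2 - 1\right) = - \left(-1\right) x 1 = - \left(-1\right) x = x$)
$124 \left(w{\left(-4 \right)} + 68\right) = 124 \left(-4 + 68\right) = 124 \cdot 64 = 7936$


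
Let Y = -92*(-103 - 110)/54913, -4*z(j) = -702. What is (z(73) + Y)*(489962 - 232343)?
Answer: 4975564487445/109826 ≈ 4.5304e+7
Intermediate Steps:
z(j) = 351/2 (z(j) = -1/4*(-702) = 351/2)
Y = 19596/54913 (Y = -92*(-213)*(1/54913) = 19596*(1/54913) = 19596/54913 ≈ 0.35686)
(z(73) + Y)*(489962 - 232343) = (351/2 + 19596/54913)*(489962 - 232343) = (19313655/109826)*257619 = 4975564487445/109826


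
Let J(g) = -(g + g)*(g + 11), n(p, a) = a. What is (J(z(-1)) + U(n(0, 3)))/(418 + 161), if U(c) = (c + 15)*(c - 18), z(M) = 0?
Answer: -90/193 ≈ -0.46632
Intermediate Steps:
U(c) = (-18 + c)*(15 + c) (U(c) = (15 + c)*(-18 + c) = (-18 + c)*(15 + c))
J(g) = -2*g*(11 + g)
(J(z(-1)) + U(n(0, 3)))/(418 + 161) = (-2*0*(11 + 0) + (-270 + 3² - 3*3))/(418 + 161) = (-2*0*11 + (-270 + 9 - 9))/579 = (0 - 270)*(1/579) = -270*1/579 = -90/193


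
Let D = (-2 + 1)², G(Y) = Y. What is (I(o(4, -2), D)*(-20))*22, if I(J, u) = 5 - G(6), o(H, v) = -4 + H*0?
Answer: 440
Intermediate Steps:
o(H, v) = -4 (o(H, v) = -4 + 0 = -4)
D = 1 (D = (-1)² = 1)
I(J, u) = -1 (I(J, u) = 5 - 1*6 = 5 - 6 = -1)
(I(o(4, -2), D)*(-20))*22 = -1*(-20)*22 = 20*22 = 440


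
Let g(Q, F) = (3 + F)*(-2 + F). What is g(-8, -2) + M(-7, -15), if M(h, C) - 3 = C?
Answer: -16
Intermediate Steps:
g(Q, F) = (-2 + F)*(3 + F)
M(h, C) = 3 + C
g(-8, -2) + M(-7, -15) = (-6 - 2 + (-2)²) + (3 - 15) = (-6 - 2 + 4) - 12 = -4 - 12 = -16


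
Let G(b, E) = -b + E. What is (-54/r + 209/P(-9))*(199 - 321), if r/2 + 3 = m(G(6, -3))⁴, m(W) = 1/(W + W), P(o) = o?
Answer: 4917890150/2834343 ≈ 1735.1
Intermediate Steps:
G(b, E) = E - b
m(W) = 1/(2*W)
r = -314927/52488 (r = -6 + 2*(1/(2*(-3 - 1*6)))⁴ = -6 + 2*(1/(2*(-3 - 6)))⁴ = -6 + 2*((½)/(-9))⁴ = -6 + 2*((½)*(-⅑))⁴ = -6 + 2*(-1/18)⁴ = -6 + 2*(1/104976) = -6 + 1/52488 = -314927/52488 ≈ -6.0000)
(-54/r + 209/P(-9))*(199 - 321) = (-54/(-314927/52488) + 209/(-9))*(199 - 321) = (-54*(-52488/314927) + 209*(-⅑))*(-122) = (2834352/314927 - 209/9)*(-122) = -40310575/2834343*(-122) = 4917890150/2834343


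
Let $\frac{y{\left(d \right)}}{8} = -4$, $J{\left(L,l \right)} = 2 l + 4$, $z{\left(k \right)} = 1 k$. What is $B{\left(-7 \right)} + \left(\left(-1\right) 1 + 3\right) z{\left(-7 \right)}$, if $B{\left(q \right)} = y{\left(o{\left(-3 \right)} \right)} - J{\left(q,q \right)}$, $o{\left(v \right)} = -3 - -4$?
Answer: $-36$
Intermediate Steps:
$z{\left(k \right)} = k$
$J{\left(L,l \right)} = 4 + 2 l$
$o{\left(v \right)} = 1$ ($o{\left(v \right)} = -3 + 4 = 1$)
$y{\left(d \right)} = -32$ ($y{\left(d \right)} = 8 \left(-4\right) = -32$)
$B{\left(q \right)} = -36 - 2 q$ ($B{\left(q \right)} = -32 - \left(4 + 2 q\right) = -36 - 2 q$)
$B{\left(-7 \right)} + \left(\left(-1\right) 1 + 3\right) z{\left(-7 \right)} = \left(-36 - -14\right) + \left(\left(-1\right) 1 + 3\right) \left(-7\right) = \left(-36 + 14\right) + \left(-1 + 3\right) \left(-7\right) = -22 + 2 \left(-7\right) = -22 - 14 = -36$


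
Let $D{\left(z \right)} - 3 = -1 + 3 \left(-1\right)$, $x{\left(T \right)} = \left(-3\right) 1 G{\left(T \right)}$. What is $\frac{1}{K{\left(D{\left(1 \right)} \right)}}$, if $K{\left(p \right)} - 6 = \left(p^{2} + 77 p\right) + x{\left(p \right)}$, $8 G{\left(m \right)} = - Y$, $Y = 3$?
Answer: $- \frac{8}{551} \approx -0.014519$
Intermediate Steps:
$G{\left(m \right)} = - \frac{3}{8}$ ($G{\left(m \right)} = \frac{\left(-1\right) 3}{8} = \frac{1}{8} \left(-3\right) = - \frac{3}{8}$)
$x{\left(T \right)} = \frac{9}{8}$ ($x{\left(T \right)} = \left(-3\right) 1 \left(- \frac{3}{8}\right) = \left(-3\right) \left(- \frac{3}{8}\right) = \frac{9}{8}$)
$D{\left(z \right)} = -1$ ($D{\left(z \right)} = 3 + \left(-1 + 3 \left(-1\right)\right) = 3 - 4 = -1$)
$K{\left(p \right)} = \frac{57}{8} + p^{2} + 77 p$ ($K{\left(p \right)} = 6 + \left(\left(p^{2} + 77 p\right) + \frac{9}{8}\right) = 6 + \left(\frac{9}{8} + p^{2} + 77 p\right) = \frac{57}{8} + p^{2} + 77 p$)
$\frac{1}{K{\left(D{\left(1 \right)} \right)}} = \frac{1}{\frac{57}{8} + \left(-1\right)^{2} + 77 \left(-1\right)} = \frac{1}{\frac{57}{8} + 1 - 77} = \frac{1}{- \frac{551}{8}} = - \frac{8}{551}$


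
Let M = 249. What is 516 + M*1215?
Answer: 303051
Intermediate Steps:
516 + M*1215 = 516 + 249*1215 = 516 + 302535 = 303051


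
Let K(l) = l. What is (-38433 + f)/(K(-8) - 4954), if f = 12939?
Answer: 4249/827 ≈ 5.1378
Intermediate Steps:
(-38433 + f)/(K(-8) - 4954) = (-38433 + 12939)/(-8 - 4954) = -25494/(-4962) = -25494*(-1/4962) = 4249/827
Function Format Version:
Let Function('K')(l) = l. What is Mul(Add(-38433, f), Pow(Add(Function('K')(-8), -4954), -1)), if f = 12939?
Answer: Rational(4249, 827) ≈ 5.1378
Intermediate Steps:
Mul(Add(-38433, f), Pow(Add(Function('K')(-8), -4954), -1)) = Mul(Add(-38433, 12939), Pow(Add(-8, -4954), -1)) = Mul(-25494, Pow(-4962, -1)) = Mul(-25494, Rational(-1, 4962)) = Rational(4249, 827)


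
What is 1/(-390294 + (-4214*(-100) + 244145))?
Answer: 1/275251 ≈ 3.6330e-6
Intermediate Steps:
1/(-390294 + (-4214*(-100) + 244145)) = 1/(-390294 + (421400 + 244145)) = 1/(-390294 + 665545) = 1/275251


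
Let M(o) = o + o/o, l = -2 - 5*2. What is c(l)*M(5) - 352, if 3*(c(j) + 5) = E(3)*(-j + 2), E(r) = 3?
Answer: -298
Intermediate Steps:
l = -12 (l = -2 - 10 = -12)
M(o) = 1 + o (M(o) = o + 1 = 1 + o)
c(j) = -3 - j (c(j) = -5 + (3*(-j + 2))/3 = -5 + (3*(2 - j))/3 = -5 + (6 - 3*j)/3 = -5 + (2 - j) = -3 - j)
c(l)*M(5) - 352 = (-3 - 1*(-12))*(1 + 5) - 352 = (-3 + 12)*6 - 352 = 9*6 - 352 = 54 - 352 = -298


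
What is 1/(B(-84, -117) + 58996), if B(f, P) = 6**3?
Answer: 1/59212 ≈ 1.6888e-5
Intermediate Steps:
B(f, P) = 216
1/(B(-84, -117) + 58996) = 1/(216 + 58996) = 1/59212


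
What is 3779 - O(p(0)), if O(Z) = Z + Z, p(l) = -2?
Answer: 3783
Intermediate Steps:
O(Z) = 2*Z
3779 - O(p(0)) = 3779 - 2*(-2) = 3779 - 1*(-4) = 3779 + 4 = 3783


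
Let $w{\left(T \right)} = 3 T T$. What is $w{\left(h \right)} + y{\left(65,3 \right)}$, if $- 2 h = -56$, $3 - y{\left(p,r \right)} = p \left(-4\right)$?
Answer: $2615$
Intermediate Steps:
$y{\left(p,r \right)} = 3 + 4 p$ ($y{\left(p,r \right)} = 3 - p \left(-4\right) = 3 - - 4 p = 3 + 4 p$)
$h = 28$ ($h = \left(- \frac{1}{2}\right) \left(-56\right) = 28$)
$w{\left(T \right)} = 3 T^{2}$
$w{\left(h \right)} + y{\left(65,3 \right)} = 3 \cdot 28^{2} + \left(3 + 4 \cdot 65\right) = 3 \cdot 784 + \left(3 + 260\right) = 2352 + 263 = 2615$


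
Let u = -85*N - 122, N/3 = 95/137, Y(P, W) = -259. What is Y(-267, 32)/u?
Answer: 35483/40939 ≈ 0.86673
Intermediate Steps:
N = 285/137 (N = 3*(95/137) = 285/137 ≈ 2.0803)
u = -40939/137 (u = -85*285/137 - 122 = -24225/137 - 122 = -40939/137 ≈ -298.82)
Y(-267, 32)/u = -259/(-40939/137) = -259*(-137/40939) = 35483/40939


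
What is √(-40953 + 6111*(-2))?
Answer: 5*I*√2127 ≈ 230.6*I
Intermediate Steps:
√(-40953 + 6111*(-2)) = √(-40953 - 12222) = √(-53175) = 5*I*√2127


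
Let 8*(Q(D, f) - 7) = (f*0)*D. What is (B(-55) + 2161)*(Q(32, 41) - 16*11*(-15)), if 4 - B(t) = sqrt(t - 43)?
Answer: 5730755 - 18529*I*sqrt(2) ≈ 5.7308e+6 - 26204.0*I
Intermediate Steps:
Q(D, f) = 7 (Q(D, f) = 7 + ((f*0)*D)/8 = 7 + (0*D)/8 = 7 + (1/8)*0 = 7 + 0 = 7)
B(t) = 4 - sqrt(-43 + t) (B(t) = 4 - sqrt(t - 43) = 4 - sqrt(-43 + t))
(B(-55) + 2161)*(Q(32, 41) - 16*11*(-15)) = ((4 - sqrt(-43 - 55)) + 2161)*(7 - 16*11*(-15)) = ((4 - sqrt(-98)) + 2161)*(7 - 176*(-15)) = ((4 - 7*I*sqrt(2)) + 2161)*(7 + 2640) = ((4 - 7*I*sqrt(2)) + 2161)*2647 = (2165 - 7*I*sqrt(2))*2647 = 5730755 - 18529*I*sqrt(2)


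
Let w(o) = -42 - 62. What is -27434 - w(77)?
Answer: -27330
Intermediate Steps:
w(o) = -104
-27434 - w(77) = -27434 - 1*(-104) = -27434 + 104 = -27330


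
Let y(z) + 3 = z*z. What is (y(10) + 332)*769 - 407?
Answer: 329494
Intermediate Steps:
y(z) = -3 + z² (y(z) = -3 + z*z = -3 + z²)
(y(10) + 332)*769 - 407 = ((-3 + 10²) + 332)*769 - 407 = ((-3 + 100) + 332)*769 - 407 = (97 + 332)*769 - 407 = 429*769 - 407 = 329901 - 407 = 329494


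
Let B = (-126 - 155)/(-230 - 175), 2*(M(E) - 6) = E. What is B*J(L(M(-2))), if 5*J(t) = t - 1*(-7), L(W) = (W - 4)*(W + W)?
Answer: 4777/2025 ≈ 2.3590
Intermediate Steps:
M(E) = 6 + E/2
B = 281/405 (B = -281/(-405) = -281*(-1/405) = 281/405 ≈ 0.69383)
L(W) = 2*W*(-4 + W) (L(W) = (-4 + W)*(2*W) = 2*W*(-4 + W))
J(t) = 7/5 + t/5 (J(t) = (t - 1*(-7))/5 = (t + 7)/5 = (7 + t)/5 = 7/5 + t/5)
B*J(L(M(-2))) = 281*(7/5 + (2*(6 + (½)*(-2))*(-4 + (6 + (½)*(-2))))/5)/405 = 281*(7/5 + (2*(6 - 1)*(-4 + (6 - 1)))/5)/405 = 281*(7/5 + (2*5*(-4 + 5))/5)/405 = 281*(7/5 + (2*5*1)/5)/405 = 281*(7/5 + (⅕)*10)/405 = 281*(7/5 + 2)/405 = (281/405)*(17/5) = 4777/2025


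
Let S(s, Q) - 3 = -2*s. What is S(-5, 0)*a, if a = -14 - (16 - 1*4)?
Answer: -338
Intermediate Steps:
S(s, Q) = 3 - 2*s
a = -26 (a = -14 - (16 - 4) = -14 - 1*12 = -14 - 12 = -26)
S(-5, 0)*a = (3 - 2*(-5))*(-26) = (3 + 10)*(-26) = 13*(-26) = -338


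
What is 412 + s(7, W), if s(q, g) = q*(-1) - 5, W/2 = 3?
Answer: 400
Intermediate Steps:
W = 6 (W = 2*3 = 6)
s(q, g) = -5 - q (s(q, g) = -q - 5 = -5 - q)
412 + s(7, W) = 412 + (-5 - 1*7) = 412 + (-5 - 7) = 412 - 12 = 400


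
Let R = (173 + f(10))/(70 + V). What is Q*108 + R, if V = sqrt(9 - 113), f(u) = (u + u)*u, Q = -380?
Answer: (-82080*sqrt(26) + 2872427*I)/(2*(sqrt(26) - 35*I)) ≈ -41035.0 - 0.76016*I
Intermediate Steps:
f(u) = 2*u**2 (f(u) = (2*u)*u = 2*u**2)
V = 2*I*sqrt(26) (V = sqrt(-104) = 2*I*sqrt(26) ≈ 10.198*I)
R = 373/(70 + 2*I*sqrt(26)) (R = (173 + 2*10**2)/(70 + 2*I*sqrt(26)) = (173 + 2*100)/(70 + 2*I*sqrt(26)) = (173 + 200)/(70 + 2*I*sqrt(26)) = 373/(70 + 2*I*sqrt(26)) ≈ 5.2178 - 0.76017*I)
Q*108 + R = -380*108 + (13055/2502 - 373*I*sqrt(26)/2502) = -41040 + (13055/2502 - 373*I*sqrt(26)/2502) = -102669025/2502 - 373*I*sqrt(26)/2502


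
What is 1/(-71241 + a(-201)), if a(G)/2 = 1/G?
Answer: -201/14319443 ≈ -1.4037e-5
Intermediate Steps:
a(G) = 2/G
1/(-71241 + a(-201)) = 1/(-71241 + 2/(-201)) = 1/(-71241 + 2*(-1/201)) = 1/(-71241 - 2/201) = 1/(-14319443/201) = -201/14319443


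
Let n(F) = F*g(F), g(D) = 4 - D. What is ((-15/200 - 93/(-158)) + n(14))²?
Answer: 194284363729/9985600 ≈ 19456.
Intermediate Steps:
n(F) = F*(4 - F)
((-15/200 - 93/(-158)) + n(14))² = ((-15/200 - 93/(-158)) + 14*(4 - 1*14))² = ((-15*1/200 - 93*(-1/158)) + 14*(4 - 14))² = ((-3/40 + 93/158) + 14*(-10))² = (1623/3160 - 140)² = (-440777/3160)² = 194284363729/9985600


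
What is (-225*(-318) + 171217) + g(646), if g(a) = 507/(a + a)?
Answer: 313655471/1292 ≈ 2.4277e+5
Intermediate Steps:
g(a) = 507/(2*a) (g(a) = 507/((2*a)) = 507*(1/(2*a)) = 507/(2*a))
(-225*(-318) + 171217) + g(646) = (-225*(-318) + 171217) + (507/2)/646 = (71550 + 171217) + (507/2)*(1/646) = 242767 + 507/1292 = 313655471/1292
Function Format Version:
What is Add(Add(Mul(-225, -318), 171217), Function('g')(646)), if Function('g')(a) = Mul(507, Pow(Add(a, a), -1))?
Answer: Rational(313655471, 1292) ≈ 2.4277e+5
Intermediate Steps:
Function('g')(a) = Mul(Rational(507, 2), Pow(a, -1)) (Function('g')(a) = Mul(507, Pow(Mul(2, a), -1)) = Mul(507, Mul(Rational(1, 2), Pow(a, -1))) = Mul(Rational(507, 2), Pow(a, -1)))
Add(Add(Mul(-225, -318), 171217), Function('g')(646)) = Add(Add(Mul(-225, -318), 171217), Mul(Rational(507, 2), Pow(646, -1))) = Add(Add(71550, 171217), Mul(Rational(507, 2), Rational(1, 646))) = Add(242767, Rational(507, 1292)) = Rational(313655471, 1292)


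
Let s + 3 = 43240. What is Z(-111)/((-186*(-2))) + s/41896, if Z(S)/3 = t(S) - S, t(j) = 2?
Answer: 2523909/1298776 ≈ 1.9433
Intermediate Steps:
s = 43237 (s = -3 + 43240 = 43237)
Z(S) = 6 - 3*S (Z(S) = 3*(2 - S) = 6 - 3*S)
Z(-111)/((-186*(-2))) + s/41896 = (6 - 3*(-111))/((-186*(-2))) + 43237/41896 = (6 + 333)/((-93*(-4))) + 43237*(1/41896) = 339/372 + 43237/41896 = 339*(1/372) + 43237/41896 = 113/124 + 43237/41896 = 2523909/1298776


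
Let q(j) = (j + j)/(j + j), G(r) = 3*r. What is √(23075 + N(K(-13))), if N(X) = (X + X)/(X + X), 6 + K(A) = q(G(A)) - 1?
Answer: 6*√641 ≈ 151.91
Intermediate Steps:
q(j) = 1 (q(j) = (2*j)/((2*j)) = (2*j)*(1/(2*j)) = 1)
K(A) = -6 (K(A) = -6 + (1 - 1) = -6 + 0 = -6)
N(X) = 1 (N(X) = (2*X)/((2*X)) = (2*X)*(1/(2*X)) = 1)
√(23075 + N(K(-13))) = √(23075 + 1) = √23076 = 6*√641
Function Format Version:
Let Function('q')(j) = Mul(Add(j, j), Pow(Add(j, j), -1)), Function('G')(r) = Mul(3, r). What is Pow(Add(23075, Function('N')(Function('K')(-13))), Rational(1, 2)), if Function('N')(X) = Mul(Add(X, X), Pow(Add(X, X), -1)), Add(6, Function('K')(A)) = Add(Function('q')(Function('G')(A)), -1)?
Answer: Mul(6, Pow(641, Rational(1, 2))) ≈ 151.91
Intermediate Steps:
Function('q')(j) = 1 (Function('q')(j) = Mul(Mul(2, j), Pow(Mul(2, j), -1)) = Mul(Mul(2, j), Mul(Rational(1, 2), Pow(j, -1))) = 1)
Function('K')(A) = -6 (Function('K')(A) = Add(-6, Add(1, -1)) = Add(-6, 0) = -6)
Function('N')(X) = 1 (Function('N')(X) = Mul(Mul(2, X), Pow(Mul(2, X), -1)) = Mul(Mul(2, X), Mul(Rational(1, 2), Pow(X, -1))) = 1)
Pow(Add(23075, Function('N')(Function('K')(-13))), Rational(1, 2)) = Pow(Add(23075, 1), Rational(1, 2)) = Pow(23076, Rational(1, 2)) = Mul(6, Pow(641, Rational(1, 2)))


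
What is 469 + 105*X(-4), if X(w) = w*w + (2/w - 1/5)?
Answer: 4151/2 ≈ 2075.5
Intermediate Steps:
X(w) = -1/5 + w**2 + 2/w (X(w) = w**2 + (2/w - 1*1/5) = w**2 + (2/w - 1/5) = w**2 + (-1/5 + 2/w) = -1/5 + w**2 + 2/w)
469 + 105*X(-4) = 469 + 105*((2 + (-4)**3 - 1/5*(-4))/(-4)) = 469 + 105*(-(2 - 64 + 4/5)/4) = 469 + 105*(-1/4*(-306/5)) = 469 + 105*(153/10) = 469 + 3213/2 = 4151/2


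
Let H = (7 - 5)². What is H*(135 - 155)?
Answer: -80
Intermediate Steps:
H = 4 (H = 2² = 4)
H*(135 - 155) = 4*(135 - 155) = 4*(-20) = -80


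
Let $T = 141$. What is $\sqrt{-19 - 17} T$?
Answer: $846 i \approx 846.0 i$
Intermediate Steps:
$\sqrt{-19 - 17} T = \sqrt{-19 - 17} \cdot 141 = \sqrt{-36} \cdot 141 = 6 i 141 = 846 i$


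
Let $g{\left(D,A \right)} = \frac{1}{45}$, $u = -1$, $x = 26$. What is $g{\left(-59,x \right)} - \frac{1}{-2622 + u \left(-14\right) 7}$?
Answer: $\frac{2569}{113580} \approx 0.022618$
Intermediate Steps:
$g{\left(D,A \right)} = \frac{1}{45}$
$g{\left(-59,x \right)} - \frac{1}{-2622 + u \left(-14\right) 7} = \frac{1}{45} - \frac{1}{-2622 + \left(-1\right) \left(-14\right) 7} = \frac{1}{45} - \frac{1}{-2622 + 14 \cdot 7} = \frac{1}{45} - \frac{1}{-2622 + 98} = \frac{1}{45} - \frac{1}{-2524} = \frac{1}{45} - - \frac{1}{2524} = \frac{1}{45} + \frac{1}{2524} = \frac{2569}{113580}$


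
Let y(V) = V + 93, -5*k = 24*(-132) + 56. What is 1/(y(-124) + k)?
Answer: 5/2957 ≈ 0.0016909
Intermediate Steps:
k = 3112/5 (k = -(24*(-132) + 56)/5 = -(-3168 + 56)/5 = -1/5*(-3112) = 3112/5 ≈ 622.40)
y(V) = 93 + V
1/(y(-124) + k) = 1/((93 - 124) + 3112/5) = 1/(-31 + 3112/5) = 1/(2957/5) = 5/2957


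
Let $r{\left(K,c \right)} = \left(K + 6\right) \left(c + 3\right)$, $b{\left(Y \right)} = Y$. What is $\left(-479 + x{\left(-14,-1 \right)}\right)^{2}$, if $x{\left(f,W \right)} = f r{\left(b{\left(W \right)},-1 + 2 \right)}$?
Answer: $576081$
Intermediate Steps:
$r{\left(K,c \right)} = \left(3 + c\right) \left(6 + K\right)$ ($r{\left(K,c \right)} = \left(6 + K\right) \left(3 + c\right) = \left(3 + c\right) \left(6 + K\right)$)
$x{\left(f,W \right)} = f \left(24 + 4 W\right)$ ($x{\left(f,W \right)} = f \left(18 + 3 W + 6 \left(-1 + 2\right) + W \left(-1 + 2\right)\right) = f \left(18 + 3 W + 6 \cdot 1 + W 1\right) = f \left(18 + 3 W + 6 + W\right) = f \left(24 + 4 W\right)$)
$\left(-479 + x{\left(-14,-1 \right)}\right)^{2} = \left(-479 + 4 \left(-14\right) \left(6 - 1\right)\right)^{2} = \left(-479 + 4 \left(-14\right) 5\right)^{2} = \left(-479 - 280\right)^{2} = \left(-759\right)^{2} = 576081$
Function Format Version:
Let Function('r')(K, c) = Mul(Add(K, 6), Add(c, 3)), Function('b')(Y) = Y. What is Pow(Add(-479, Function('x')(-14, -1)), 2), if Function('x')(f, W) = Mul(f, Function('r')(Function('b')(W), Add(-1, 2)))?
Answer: 576081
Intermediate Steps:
Function('r')(K, c) = Mul(Add(3, c), Add(6, K)) (Function('r')(K, c) = Mul(Add(6, K), Add(3, c)) = Mul(Add(3, c), Add(6, K)))
Function('x')(f, W) = Mul(f, Add(24, Mul(4, W))) (Function('x')(f, W) = Mul(f, Add(18, Mul(3, W), Mul(6, Add(-1, 2)), Mul(W, Add(-1, 2)))) = Mul(f, Add(18, Mul(3, W), Mul(6, 1), Mul(W, 1))) = Mul(f, Add(18, Mul(3, W), 6, W)) = Mul(f, Add(24, Mul(4, W))))
Pow(Add(-479, Function('x')(-14, -1)), 2) = Pow(Add(-479, Mul(4, -14, Add(6, -1))), 2) = Pow(Add(-479, Mul(4, -14, 5)), 2) = Pow(Add(-479, -280), 2) = Pow(-759, 2) = 576081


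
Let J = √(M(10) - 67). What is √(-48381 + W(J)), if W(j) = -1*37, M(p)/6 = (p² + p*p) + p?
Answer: I*√48418 ≈ 220.04*I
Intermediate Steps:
M(p) = 6*p + 12*p² (M(p) = 6*((p² + p*p) + p) = 6*((p² + p²) + p) = 6*(2*p² + p) = 6*(p + 2*p²) = 6*p + 12*p²)
J = √1193 (J = √(6*10*(1 + 2*10) - 67) = √(6*10*(1 + 20) - 67) = √(6*10*21 - 67) = √(1260 - 67) = √1193 ≈ 34.540)
W(j) = -37
√(-48381 + W(J)) = √(-48381 - 37) = √(-48418) = I*√48418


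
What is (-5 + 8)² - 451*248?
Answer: -111839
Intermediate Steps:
(-5 + 8)² - 451*248 = 3² - 111848 = 9 - 111848 = -111839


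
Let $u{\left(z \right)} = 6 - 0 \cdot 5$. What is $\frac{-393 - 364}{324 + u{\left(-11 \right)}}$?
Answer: $- \frac{757}{330} \approx -2.2939$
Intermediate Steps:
$u{\left(z \right)} = 6$ ($u{\left(z \right)} = 6 - 0 = 6 + 0 = 6$)
$\frac{-393 - 364}{324 + u{\left(-11 \right)}} = \frac{-393 - 364}{324 + 6} = - \frac{757}{330}$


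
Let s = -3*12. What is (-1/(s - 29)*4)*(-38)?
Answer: -152/65 ≈ -2.3385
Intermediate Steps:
s = -36
(-1/(s - 29)*4)*(-38) = (-1/(-36 - 29)*4)*(-38) = (-1/(-65)*4)*(-38) = (-1*(-1/65)*4)*(-38) = ((1/65)*4)*(-38) = (4/65)*(-38) = -152/65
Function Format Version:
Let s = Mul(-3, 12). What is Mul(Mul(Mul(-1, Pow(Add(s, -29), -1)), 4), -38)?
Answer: Rational(-152, 65) ≈ -2.3385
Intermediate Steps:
s = -36
Mul(Mul(Mul(-1, Pow(Add(s, -29), -1)), 4), -38) = Mul(Mul(Mul(-1, Pow(Add(-36, -29), -1)), 4), -38) = Mul(Mul(Mul(-1, Pow(-65, -1)), 4), -38) = Mul(Mul(Mul(-1, Rational(-1, 65)), 4), -38) = Mul(Mul(Rational(1, 65), 4), -38) = Mul(Rational(4, 65), -38) = Rational(-152, 65)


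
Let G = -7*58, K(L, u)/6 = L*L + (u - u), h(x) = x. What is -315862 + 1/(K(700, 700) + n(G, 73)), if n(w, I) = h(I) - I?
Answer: -928634279999/2940000 ≈ -3.1586e+5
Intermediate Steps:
K(L, u) = 6*L**2 (K(L, u) = 6*(L*L + (u - u)) = 6*(L**2 + 0) = 6*L**2)
G = -406
n(w, I) = 0 (n(w, I) = I - I = 0)
-315862 + 1/(K(700, 700) + n(G, 73)) = -315862 + 1/(6*700**2 + 0) = -315862 + 1/(6*490000 + 0) = -315862 + 1/(2940000 + 0) = -315862 + 1/2940000 = -928634279999/2940000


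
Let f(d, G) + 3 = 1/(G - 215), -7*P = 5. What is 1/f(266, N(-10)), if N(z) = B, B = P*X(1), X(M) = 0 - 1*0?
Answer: -215/646 ≈ -0.33282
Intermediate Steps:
X(M) = 0 (X(M) = 0 + 0 = 0)
P = -5/7 (P = -⅐*5 = -5/7 ≈ -0.71429)
B = 0 (B = -5/7*0 = 0)
N(z) = 0
f(d, G) = -3 + 1/(-215 + G) (f(d, G) = -3 + 1/(G - 215) = -3 + 1/(-215 + G))
1/f(266, N(-10)) = 1/((646 - 3*0)/(-215 + 0)) = 1/((646 + 0)/(-215)) = 1/(-1/215*646) = 1/(-646/215) = -215/646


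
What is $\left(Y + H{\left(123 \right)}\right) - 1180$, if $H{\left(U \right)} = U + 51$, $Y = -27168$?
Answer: $-28174$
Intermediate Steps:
$H{\left(U \right)} = 51 + U$
$\left(Y + H{\left(123 \right)}\right) - 1180 = \left(-27168 + \left(51 + 123\right)\right) - 1180 = \left(-27168 + 174\right) - 1180 = -26994 - 1180 = -28174$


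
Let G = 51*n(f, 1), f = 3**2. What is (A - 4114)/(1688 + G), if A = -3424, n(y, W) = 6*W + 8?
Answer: -3769/1201 ≈ -3.1382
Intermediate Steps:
f = 9
n(y, W) = 8 + 6*W
G = 714 (G = 51*(8 + 6*1) = 51*(8 + 6) = 51*14 = 714)
(A - 4114)/(1688 + G) = (-3424 - 4114)/(1688 + 714) = -7538/2402 = -7538*1/2402 = -3769/1201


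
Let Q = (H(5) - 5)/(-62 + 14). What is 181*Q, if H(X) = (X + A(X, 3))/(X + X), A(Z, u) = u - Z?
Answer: 8507/480 ≈ 17.723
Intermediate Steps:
H(X) = 3/(2*X) (H(X) = (X + (3 - X))/(X + X) = 3/((2*X)) = 3*(1/(2*X)) = 3/(2*X))
Q = 47/480 (Q = ((3/2)/5 - 5)/(-62 + 14) = ((3/2)*(⅕) - 5)/(-48) = (3/10 - 5)*(-1/48) = -47/10*(-1/48) = 47/480 ≈ 0.097917)
181*Q = 181*(47/480) = 8507/480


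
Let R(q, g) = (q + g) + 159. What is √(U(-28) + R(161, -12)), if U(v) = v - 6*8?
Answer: 2*√58 ≈ 15.232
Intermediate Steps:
R(q, g) = 159 + g + q (R(q, g) = (g + q) + 159 = 159 + g + q)
U(v) = -48 + v (U(v) = v - 48 = -48 + v)
√(U(-28) + R(161, -12)) = √((-48 - 28) + (159 - 12 + 161)) = √(-76 + 308) = √232 = 2*√58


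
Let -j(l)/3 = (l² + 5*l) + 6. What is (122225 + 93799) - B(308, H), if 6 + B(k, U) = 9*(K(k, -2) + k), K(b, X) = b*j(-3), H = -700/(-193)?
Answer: 213258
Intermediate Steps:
j(l) = -18 - 15*l - 3*l² (j(l) = -3*((l² + 5*l) + 6) = -3*(6 + l² + 5*l) = -18 - 15*l - 3*l²)
H = 700/193 (H = -700*(-1/193) = 700/193 ≈ 3.6269)
K(b, X) = 0 (K(b, X) = b*(-18 - 15*(-3) - 3*(-3)²) = b*(-18 + 45 - 3*9) = b*(-18 + 45 - 27) = b*0 = 0)
B(k, U) = -6 + 9*k (B(k, U) = -6 + 9*(0 + k) = -6 + 9*k)
(122225 + 93799) - B(308, H) = (122225 + 93799) - (-6 + 9*308) = 216024 - (-6 + 2772) = 216024 - 1*2766 = 216024 - 2766 = 213258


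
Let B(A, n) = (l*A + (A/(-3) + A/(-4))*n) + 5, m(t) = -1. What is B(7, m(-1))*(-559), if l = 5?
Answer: -295711/12 ≈ -24643.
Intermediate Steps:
B(A, n) = 5 + 5*A - 7*A*n/12 (B(A, n) = (5*A + (A/(-3) + A/(-4))*n) + 5 = (5*A + (A*(-⅓) + A*(-¼))*n) + 5 = (5*A + (-A/3 - A/4)*n) + 5 = (5*A + (-7*A/12)*n) + 5 = (5*A - 7*A*n/12) + 5 = 5 + 5*A - 7*A*n/12)
B(7, m(-1))*(-559) = (5 + 5*7 - 7/12*7*(-1))*(-559) = (5 + 35 + 49/12)*(-559) = (529/12)*(-559) = -295711/12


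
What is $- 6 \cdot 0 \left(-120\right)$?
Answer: $0$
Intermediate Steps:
$- 6 \cdot 0 \left(-120\right) = \left(-6\right) 0 = 0$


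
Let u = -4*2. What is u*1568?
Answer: -12544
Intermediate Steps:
u = -8
u*1568 = -8*1568 = -12544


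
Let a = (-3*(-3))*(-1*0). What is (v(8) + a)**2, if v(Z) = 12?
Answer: 144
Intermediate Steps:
a = 0 (a = 9*0 = 0)
(v(8) + a)**2 = (12 + 0)**2 = 12**2 = 144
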